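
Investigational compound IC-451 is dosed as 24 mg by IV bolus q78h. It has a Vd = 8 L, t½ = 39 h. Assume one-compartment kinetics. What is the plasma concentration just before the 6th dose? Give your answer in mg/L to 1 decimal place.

1.0 mg/L

f = (1/2)^(τ/t½) = (1/2)^(78/39) ≈ 0.2500.
C₀ = D/Vd = 24/8 ≈ 3.000 mg/L.
Before the 6th dose, 5 doses have been given. Superposition: Cmin = C₀·(f + f² + … + f^5).
≈ 3.000 × (0.2500 + 0.0625 + 0.0156 + 0.0039 + 0.0010) ≈ 3.000 × 0.3330 ≈ 0.999 mg/L.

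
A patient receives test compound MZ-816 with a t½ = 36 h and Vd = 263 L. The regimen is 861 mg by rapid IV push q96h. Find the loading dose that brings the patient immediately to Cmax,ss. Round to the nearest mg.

f = (1/2)^(96/36) ≈ 0.157490; accumulation ratio R = 1/(1−f) ≈ 1.18693.
Loading dose to hit Cmax,ss on first dose: D_load = D_maint·R ≈ 861 × 1.18693 ≈ 1021.95 mg.

1022 mg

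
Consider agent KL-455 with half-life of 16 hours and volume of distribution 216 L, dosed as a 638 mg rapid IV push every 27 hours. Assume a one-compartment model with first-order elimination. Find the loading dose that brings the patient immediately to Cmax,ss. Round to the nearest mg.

f = (1/2)^(27/16) ≈ 0.310464; accumulation ratio R = 1/(1−f) ≈ 1.45025.
Loading dose to hit Cmax,ss on first dose: D_load = D_maint·R ≈ 638 × 1.45025 ≈ 925.26 mg.

925 mg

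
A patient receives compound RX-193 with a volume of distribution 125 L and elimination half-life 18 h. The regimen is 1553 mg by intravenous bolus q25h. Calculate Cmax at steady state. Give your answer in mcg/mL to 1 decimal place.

Over one 25-h interval, 25/18 ≈ 1.3889 half-lives elapse, leaving f ≈ 0.3819 of each dose.
Accumulation ratio R = 1/(1 − f) ≈ 1/0.6181 ≈ 1.6179.
Single-dose peak C₀ = D/Vd = 1553/125 ≈ 12.424 mcg/mL.
Steady-state peak Cmax,ss = C₀·R ≈ 12.424 × 1.6179 ≈ 20.101 mcg/mL.

20.1 mcg/mL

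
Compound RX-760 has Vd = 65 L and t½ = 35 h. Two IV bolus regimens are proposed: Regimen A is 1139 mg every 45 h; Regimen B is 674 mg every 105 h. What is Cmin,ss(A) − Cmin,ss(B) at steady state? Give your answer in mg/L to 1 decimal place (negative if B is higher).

Regimen A: f = (1/2)^(45/35) ≈ 0.4102; Cmin,ss = (1139/65)·f/(1−f) ≈ 12.187 mg/L.
Regimen B: f = (1/2)^(105/35) ≈ 0.1250; Cmin,ss = (674/65)·f/(1−f) ≈ 1.481 mg/L.
Difference ≈ 12.187 − 1.481 ≈ 10.706 mg/L.

10.7 mg/L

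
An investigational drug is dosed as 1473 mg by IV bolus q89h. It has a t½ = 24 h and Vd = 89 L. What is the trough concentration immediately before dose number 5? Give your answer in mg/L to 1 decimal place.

1.4 mg/L

f = (1/2)^(τ/t½) = (1/2)^(89/24) ≈ 0.0765.
C₀ = D/Vd = 1473/89 ≈ 16.551 mg/L.
Before the 5th dose, 4 doses have been given. Superposition: Cmin = C₀·(f + f² + … + f^4).
≈ 16.551 × (0.0765 + 0.0059 + 0.0004 + 0.0000) ≈ 16.551 × 0.0828 ≈ 1.370 mg/L.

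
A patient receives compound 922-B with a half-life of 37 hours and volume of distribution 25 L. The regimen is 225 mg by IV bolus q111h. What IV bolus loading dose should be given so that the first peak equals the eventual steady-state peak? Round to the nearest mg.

f = (1/2)^(111/37) ≈ 0.125000; accumulation ratio R = 1/(1−f) ≈ 1.14286.
Loading dose to hit Cmax,ss on first dose: D_load = D_maint·R ≈ 225 × 1.14286 ≈ 257.14 mg.

257 mg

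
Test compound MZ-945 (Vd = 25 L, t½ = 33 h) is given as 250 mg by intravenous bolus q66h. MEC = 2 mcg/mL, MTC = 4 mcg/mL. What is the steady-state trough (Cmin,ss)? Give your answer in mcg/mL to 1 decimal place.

The dosing interval is 2 half-lives, so f = 2^(−2) = 0.25.
At steady state, R = 1/(1 − 0.25) = 4/3.
Single-dose peak C₀ = D/Vd = 250/25 = 10 mcg/mL.
Steady-state peak Cmax,ss = C₀·R = 10 × 4/3 ≈ 13.333 mcg/mL.
Steady-state trough Cmin,ss = Cmax,ss·f ≈ 13.333 × 0.25 ≈ 3.333 mcg/mL.
Trough 3.3 mcg/mL vs MEC 2 mcg/mL: adequate.

3.3 mcg/mL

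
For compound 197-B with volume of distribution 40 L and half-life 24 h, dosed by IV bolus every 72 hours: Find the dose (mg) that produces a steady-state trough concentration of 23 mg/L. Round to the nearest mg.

6440 mg

τ/t½ = 72/24 ≈ 3, so f = (1/2)^(72/24) ≈ 0.125000.
Cmin,ss = (D/Vd)·f/(1−f), so D = Cmin,ss·Vd·(1−f)/f.
D = 23 × 40 × (1−f)/f ≈ 23 × 40 × 7.00000 ≈ 6440.00 mg.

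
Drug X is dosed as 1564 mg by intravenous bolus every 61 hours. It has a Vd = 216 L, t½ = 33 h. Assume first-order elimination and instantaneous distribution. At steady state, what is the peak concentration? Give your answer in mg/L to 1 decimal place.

Over one 61-h interval, 61/33 ≈ 1.8485 half-lives elapse, leaving f ≈ 0.2777 of each dose.
Accumulation ratio R = 1/(1 − f) ≈ 1/0.7223 ≈ 1.3845.
Single-dose peak C₀ = D/Vd = 1564/216 ≈ 7.241 mg/L.
Steady-state peak Cmax,ss = C₀·R ≈ 7.241 × 1.3845 ≈ 10.025 mg/L.

10.0 mg/L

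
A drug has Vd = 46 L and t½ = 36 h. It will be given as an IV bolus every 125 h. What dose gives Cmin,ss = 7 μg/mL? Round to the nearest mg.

τ/t½ = 125/36 ≈ 3.4722, so f = (1/2)^(125/36) ≈ 0.090107.
Cmin,ss = (D/Vd)·f/(1−f), so D = Cmin,ss·Vd·(1−f)/f.
D = 7 × 46 × (1−f)/f ≈ 7 × 46 × 10.09792 ≈ 3251.53 mg.

3252 mg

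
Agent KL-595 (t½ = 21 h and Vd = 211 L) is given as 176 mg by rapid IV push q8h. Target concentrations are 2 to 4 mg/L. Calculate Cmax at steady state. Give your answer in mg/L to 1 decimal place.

Over one 8-h interval, 8/21 ≈ 0.38095 half-lives elapse, leaving f ≈ 0.7679 of each dose.
At steady state, accumulation factor R = 1/(1 − e^(−kτ)) ≈ 4.3085.
Each bolus raises the concentration by D/Vd = 176/211 ≈ 0.834 mg/L.
Steady-state peak Cmax,ss = C₀·R ≈ 0.834 × 4.3085 ≈ 3.593 mg/L.
Peak 3.6 mg/L vs MTC 4 mg/L: below toxic threshold.

3.6 mg/L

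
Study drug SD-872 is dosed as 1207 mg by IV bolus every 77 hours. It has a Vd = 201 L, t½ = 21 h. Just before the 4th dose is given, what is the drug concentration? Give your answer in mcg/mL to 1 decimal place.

f = (1/2)^(τ/t½) = (1/2)^(77/21) ≈ 0.0787.
C₀ = D/Vd = 1207/201 ≈ 6.005 mcg/mL.
Before the 4th dose, 3 doses have been given. Superposition: Cmin = C₀·(f + f² + … + f^3).
≈ 6.005 × (0.0787 + 0.0062 + 0.0005) ≈ 6.005 × 0.0854 ≈ 0.513 mcg/mL.

0.5 mcg/mL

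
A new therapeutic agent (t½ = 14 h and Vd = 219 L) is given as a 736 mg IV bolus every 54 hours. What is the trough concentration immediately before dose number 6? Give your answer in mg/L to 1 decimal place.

f = (1/2)^(τ/t½) = (1/2)^(54/14) ≈ 0.0690.
C₀ = D/Vd = 736/219 ≈ 3.361 mg/L.
Before the 6th dose, 5 doses have been given. Superposition: Cmin = C₀·(f + f² + … + f^5).
≈ 3.361 × (0.0690 + 0.0048 + 0.0003 + 0.0000 + 0.0000) ≈ 3.361 × 0.0741 ≈ 0.249 mg/L.

0.2 mg/L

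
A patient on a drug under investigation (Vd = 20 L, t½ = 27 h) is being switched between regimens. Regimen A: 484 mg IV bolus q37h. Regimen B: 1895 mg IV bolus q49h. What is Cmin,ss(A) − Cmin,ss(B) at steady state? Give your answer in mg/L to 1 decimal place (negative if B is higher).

Regimen A: f = (1/2)^(37/27) ≈ 0.3868; Cmin,ss = (484/20)·f/(1−f) ≈ 15.265 mg/L.
Regimen B: f = (1/2)^(49/27) ≈ 0.2842; Cmin,ss = (1895/20)·f/(1−f) ≈ 37.619 mg/L.
Difference ≈ 15.265 − 37.619 ≈ -22.354 mg/L.

-22.4 mg/L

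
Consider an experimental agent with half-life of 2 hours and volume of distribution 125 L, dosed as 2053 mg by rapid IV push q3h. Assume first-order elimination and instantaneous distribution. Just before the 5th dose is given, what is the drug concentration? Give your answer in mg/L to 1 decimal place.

8.8 mg/L

f = (1/2)^(τ/t½) = (1/2)^(3/2) ≈ 0.3536.
C₀ = D/Vd = 2053/125 ≈ 16.424 mg/L.
Before the 5th dose, 4 doses have been given. Superposition: Cmin = C₀·(f + f² + … + f^4).
≈ 16.424 × (0.3536 + 0.1250 + 0.0442 + 0.0156) ≈ 16.424 × 0.5384 ≈ 8.843 mg/L.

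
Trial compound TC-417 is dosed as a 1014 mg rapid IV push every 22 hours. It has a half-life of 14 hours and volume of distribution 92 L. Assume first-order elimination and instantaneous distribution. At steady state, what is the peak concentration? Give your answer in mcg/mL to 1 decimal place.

16.6 mcg/mL

k = ln2/t½ = ln2/14 ≈ 0.049511 h⁻¹; fraction remaining f = e^(−kτ) = e^(−0.049511×22) ≈ 0.3365.
Accumulation ratio R = 1/(1 − f) ≈ 1/0.6635 ≈ 1.5072.
Each bolus raises the concentration by D/Vd = 1014/92 ≈ 11.022 mcg/mL.
Cmax,ss = C₀/(1 − f) ≈ 11.022/0.6635 ≈ 16.612 mcg/mL.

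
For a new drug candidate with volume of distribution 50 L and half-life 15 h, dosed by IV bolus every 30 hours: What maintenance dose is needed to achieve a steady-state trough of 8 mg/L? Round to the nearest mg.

1200 mg

τ/t½ = 30/15 ≈ 2, so f = (1/2)^(30/15) ≈ 0.250000.
Cmin,ss = (D/Vd)·f/(1−f), so D = Cmin,ss·Vd·(1−f)/f.
D = 8 × 50 × (1−f)/f ≈ 8 × 50 × 3.00000 ≈ 1200.00 mg.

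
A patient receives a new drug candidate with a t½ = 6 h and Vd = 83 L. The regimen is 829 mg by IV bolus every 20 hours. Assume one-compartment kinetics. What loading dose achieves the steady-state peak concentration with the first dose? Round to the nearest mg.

920 mg

f = (1/2)^(20/6) ≈ 0.099213; accumulation ratio R = 1/(1−f) ≈ 1.11014.
Loading dose to hit Cmax,ss on first dose: D_load = D_maint·R ≈ 829 × 1.11014 ≈ 920.31 mg.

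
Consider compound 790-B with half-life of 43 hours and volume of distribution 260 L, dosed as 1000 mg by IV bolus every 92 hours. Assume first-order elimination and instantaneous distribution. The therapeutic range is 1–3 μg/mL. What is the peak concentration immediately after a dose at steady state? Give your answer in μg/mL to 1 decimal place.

5.0 μg/mL

Over one 92-h interval, 92/43 ≈ 2.1395 half-lives elapse, leaving f ≈ 0.2270 of each dose.
At steady state, accumulation factor R = 1/(1 − e^(−kτ)) ≈ 1.2937.
Single-dose peak C₀ = D/Vd = 1000/260 ≈ 3.846 μg/mL.
Steady-state peak Cmax,ss = C₀·R ≈ 3.846 × 1.2937 ≈ 4.976 μg/mL.
Peak 5.0 μg/mL vs MTC 3 μg/mL: exceeds toxic threshold.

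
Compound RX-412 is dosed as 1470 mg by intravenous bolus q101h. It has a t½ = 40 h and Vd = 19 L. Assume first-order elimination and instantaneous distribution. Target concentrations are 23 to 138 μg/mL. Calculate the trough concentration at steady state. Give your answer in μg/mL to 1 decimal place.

16.3 μg/mL

τ/t½ = 101/40 ≈ 2.525, so fraction remaining f = (1/2)^(101/40) ≈ 0.1737.
Accumulation ratio R = 1/(1 − f) ≈ 1/0.8263 ≈ 1.2102.
Single-dose peak C₀ = D/Vd = 1470/19 ≈ 77.368 μg/mL.
Cmax,ss = C₀/(1 − f) ≈ 77.368/0.8263 ≈ 93.632 μg/mL.
Steady-state trough Cmin,ss = Cmax,ss·f ≈ 93.632 × 0.1737 ≈ 16.264 μg/mL.
Trough 16.3 μg/mL vs MEC 23 μg/mL: subtherapeutic.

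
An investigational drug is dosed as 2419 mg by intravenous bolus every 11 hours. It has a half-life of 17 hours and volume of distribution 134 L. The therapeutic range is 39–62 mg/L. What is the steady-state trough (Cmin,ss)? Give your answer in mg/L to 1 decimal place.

31.9 mg/L

Over one 11-h interval, 11/17 ≈ 0.64706 half-lives elapse, leaving f ≈ 0.6386 of each dose.
Single-dose peak C₀ = D/Vd = 2419/134 ≈ 18.052 mg/L.
Steady-state trough Cmin,ss = C₀·f/(1−f) ≈ 18.052 × 0.6386/0.3614 ≈ 31.898 mg/L.
Trough 31.9 mg/L vs MEC 39 mg/L: subtherapeutic.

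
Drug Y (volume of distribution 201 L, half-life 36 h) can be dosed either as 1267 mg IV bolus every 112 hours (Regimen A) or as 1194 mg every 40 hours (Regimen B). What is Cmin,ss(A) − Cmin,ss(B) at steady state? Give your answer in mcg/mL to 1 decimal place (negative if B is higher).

Regimen A: f = (1/2)^(112/36) ≈ 0.1157; Cmin,ss = (1267/201)·f/(1−f) ≈ 0.825 mcg/mL.
Regimen B: f = (1/2)^(40/36) ≈ 0.4629; Cmin,ss = (1194/201)·f/(1−f) ≈ 5.120 mcg/mL.
Difference ≈ 0.825 − 5.120 ≈ -4.295 mcg/mL.

-4.3 mcg/mL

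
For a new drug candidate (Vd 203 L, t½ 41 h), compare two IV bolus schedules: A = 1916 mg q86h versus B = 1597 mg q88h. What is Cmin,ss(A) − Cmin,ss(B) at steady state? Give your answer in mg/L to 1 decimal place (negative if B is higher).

Regimen A: f = (1/2)^(86/41) ≈ 0.2337; Cmin,ss = (1916/203)·f/(1−f) ≈ 2.878 mg/L.
Regimen B: f = (1/2)^(88/41) ≈ 0.2259; Cmin,ss = (1597/203)·f/(1−f) ≈ 2.296 mg/L.
Difference ≈ 2.878 − 2.296 ≈ 0.582 mg/L.

0.6 mg/L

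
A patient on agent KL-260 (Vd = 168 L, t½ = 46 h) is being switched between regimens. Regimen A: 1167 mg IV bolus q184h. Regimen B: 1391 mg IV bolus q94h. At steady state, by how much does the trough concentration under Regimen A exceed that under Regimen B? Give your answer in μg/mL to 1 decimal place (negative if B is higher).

Regimen A: f = (1/2)^(184/46) ≈ 0.0625; Cmin,ss = (1167/168)·f/(1−f) ≈ 0.463 μg/mL.
Regimen B: f = (1/2)^(94/46) ≈ 0.2426; Cmin,ss = (1391/168)·f/(1−f) ≈ 2.652 μg/mL.
Difference ≈ 0.463 − 2.652 ≈ -2.189 μg/mL.

-2.2 μg/mL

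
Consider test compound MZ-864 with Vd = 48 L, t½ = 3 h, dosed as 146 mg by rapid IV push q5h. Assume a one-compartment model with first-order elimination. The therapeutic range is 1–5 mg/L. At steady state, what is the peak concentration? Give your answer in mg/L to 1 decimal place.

Over one 5-h interval, 5/3 ≈ 1.6667 half-lives elapse, leaving f ≈ 0.3150 of each dose.
Accumulation ratio R = 1/(1 − f) ≈ 1/0.6850 ≈ 1.4599.
Single-dose peak C₀ = D/Vd = 146/48 ≈ 3.042 mg/L.
Cmax,ss = C₀/(1 − f) ≈ 3.042/0.6850 ≈ 4.441 mg/L.
Peak 4.4 mg/L vs MTC 5 mg/L: below toxic threshold.

4.4 mg/L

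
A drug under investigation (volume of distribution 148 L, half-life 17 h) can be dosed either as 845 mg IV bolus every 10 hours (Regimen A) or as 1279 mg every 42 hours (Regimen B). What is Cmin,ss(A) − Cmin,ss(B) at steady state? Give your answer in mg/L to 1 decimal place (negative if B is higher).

9.4 mg/L

Regimen A: f = (1/2)^(10/17) ≈ 0.6652; Cmin,ss = (845/148)·f/(1−f) ≈ 11.344 mg/L.
Regimen B: f = (1/2)^(42/17) ≈ 0.1804; Cmin,ss = (1279/148)·f/(1−f) ≈ 1.902 mg/L.
Difference ≈ 11.344 − 1.902 ≈ 9.442 mg/L.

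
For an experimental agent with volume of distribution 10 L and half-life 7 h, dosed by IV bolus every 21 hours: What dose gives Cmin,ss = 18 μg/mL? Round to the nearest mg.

1260 mg

τ/t½ = 21/7 ≈ 3, so f = (1/2)^(21/7) ≈ 0.125000.
Cmin,ss = (D/Vd)·f/(1−f), so D = Cmin,ss·Vd·(1−f)/f.
D = 18 × 10 × (1−f)/f ≈ 18 × 10 × 7.00000 ≈ 1260.00 mg.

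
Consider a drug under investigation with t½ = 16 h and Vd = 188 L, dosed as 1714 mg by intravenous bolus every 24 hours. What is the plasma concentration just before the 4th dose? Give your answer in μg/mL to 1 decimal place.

4.8 μg/mL

f = (1/2)^(τ/t½) = (1/2)^(24/16) ≈ 0.3536.
C₀ = D/Vd = 1714/188 ≈ 9.117 μg/mL.
Before the 4th dose, 3 doses have been given. Superposition: Cmin = C₀·(f + f² + … + f^3).
≈ 9.117 × (0.3536 + 0.1250 + 0.0442) ≈ 9.117 × 0.5228 ≈ 4.766 μg/mL.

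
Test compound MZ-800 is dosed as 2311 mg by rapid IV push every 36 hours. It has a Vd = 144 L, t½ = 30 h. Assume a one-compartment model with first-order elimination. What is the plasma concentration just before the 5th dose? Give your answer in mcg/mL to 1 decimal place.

f = (1/2)^(τ/t½) = (1/2)^(36/30) ≈ 0.4353.
C₀ = D/Vd = 2311/144 ≈ 16.049 mcg/mL.
Before the 5th dose, 4 doses have been given. Superposition: Cmin = C₀·(f + f² + … + f^4).
≈ 16.049 × (0.4353 + 0.1895 + 0.0825 + 0.0359) ≈ 16.049 × 0.7432 ≈ 11.928 mcg/mL.

11.9 mcg/mL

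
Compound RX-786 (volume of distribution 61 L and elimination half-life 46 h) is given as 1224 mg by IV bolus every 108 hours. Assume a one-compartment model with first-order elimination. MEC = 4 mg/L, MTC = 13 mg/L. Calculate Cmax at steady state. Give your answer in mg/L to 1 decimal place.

25.0 mg/L

Over one 108-h interval, 108/46 ≈ 2.3478 half-lives elapse, leaving f ≈ 0.1964 of each dose.
At steady state, accumulation factor R = 1/(1 − e^(−kτ)) ≈ 1.2444.
Each bolus raises the concentration by D/Vd = 1224/61 ≈ 20.066 mg/L.
Steady-state peak Cmax,ss = C₀·R ≈ 20.066 × 1.2444 ≈ 24.970 mg/L.
Peak 25.0 mg/L vs MTC 13 mg/L: exceeds toxic threshold.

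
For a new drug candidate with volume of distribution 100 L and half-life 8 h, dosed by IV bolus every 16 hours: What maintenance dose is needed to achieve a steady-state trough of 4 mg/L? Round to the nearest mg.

τ/t½ = 16/8 ≈ 2, so f = (1/2)^(16/8) ≈ 0.250000.
Cmin,ss = (D/Vd)·f/(1−f), so D = Cmin,ss·Vd·(1−f)/f.
D = 4 × 100 × (1−f)/f ≈ 4 × 100 × 3.00000 ≈ 1200.00 mg.

1200 mg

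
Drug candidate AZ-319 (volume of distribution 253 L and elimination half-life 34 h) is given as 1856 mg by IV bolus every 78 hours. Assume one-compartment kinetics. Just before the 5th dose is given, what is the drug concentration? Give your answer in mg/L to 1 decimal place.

f = (1/2)^(τ/t½) = (1/2)^(78/34) ≈ 0.2039.
C₀ = D/Vd = 1856/253 ≈ 7.336 mg/L.
Before the 5th dose, 4 doses have been given. Superposition: Cmin = C₀·(f + f² + … + f^4).
≈ 7.336 × (0.2039 + 0.0416 + 0.0085 + 0.0017) ≈ 7.336 × 0.2557 ≈ 1.876 mg/L.

1.9 mg/L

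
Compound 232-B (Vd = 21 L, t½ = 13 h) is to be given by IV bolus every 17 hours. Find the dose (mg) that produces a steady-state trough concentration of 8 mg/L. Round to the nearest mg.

τ/t½ = 17/13 ≈ 1.3077, so f = (1/2)^(17/13) ≈ 0.403967.
Cmin,ss = (D/Vd)·f/(1−f), so D = Cmin,ss·Vd·(1−f)/f.
D = 8 × 21 × (1−f)/f ≈ 8 × 21 × 1.47545 ≈ 247.88 mg.

248 mg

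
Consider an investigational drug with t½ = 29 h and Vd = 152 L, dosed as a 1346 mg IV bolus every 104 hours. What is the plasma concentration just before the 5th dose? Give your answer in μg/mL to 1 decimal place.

f = (1/2)^(τ/t½) = (1/2)^(104/29) ≈ 0.0833.
C₀ = D/Vd = 1346/152 ≈ 8.855 μg/mL.
Before the 5th dose, 4 doses have been given. Superposition: Cmin = C₀·(f + f² + … + f^4).
≈ 8.855 × (0.0833 + 0.0069 + 0.0006 + 0.0000) ≈ 8.855 × 0.0908 ≈ 0.804 μg/mL.

0.8 μg/mL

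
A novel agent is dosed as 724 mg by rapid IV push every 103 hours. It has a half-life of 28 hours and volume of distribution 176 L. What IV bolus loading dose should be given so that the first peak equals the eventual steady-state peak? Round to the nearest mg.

f = (1/2)^(103/28) ≈ 0.078098; accumulation ratio R = 1/(1−f) ≈ 1.08471.
Loading dose to hit Cmax,ss on first dose: D_load = D_maint·R ≈ 724 × 1.08471 ≈ 785.33 mg.

785 mg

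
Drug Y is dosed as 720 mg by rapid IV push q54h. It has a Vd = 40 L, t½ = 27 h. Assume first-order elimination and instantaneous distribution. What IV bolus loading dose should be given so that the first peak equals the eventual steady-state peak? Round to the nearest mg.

960 mg

f = (1/2)^(54/27) ≈ 0.250000; accumulation ratio R = 1/(1−f) ≈ 1.33333.
Loading dose to hit Cmax,ss on first dose: D_load = D_maint·R ≈ 720 × 1.33333 ≈ 960.00 mg.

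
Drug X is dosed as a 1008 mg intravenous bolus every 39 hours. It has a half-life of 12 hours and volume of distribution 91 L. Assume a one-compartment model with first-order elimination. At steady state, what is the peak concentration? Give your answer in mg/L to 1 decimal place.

Over one 39-h interval, 39/12 ≈ 3.25 half-lives elapse, leaving f ≈ 0.1051 of each dose.
At steady state, accumulation factor R = 1/(1 − e^(−kτ)) ≈ 1.1174.
Each bolus raises the concentration by D/Vd = 1008/91 ≈ 11.077 mg/L.
Steady-state peak Cmax,ss = C₀·R ≈ 11.077 × 1.1174 ≈ 12.377 mg/L.

12.4 mg/L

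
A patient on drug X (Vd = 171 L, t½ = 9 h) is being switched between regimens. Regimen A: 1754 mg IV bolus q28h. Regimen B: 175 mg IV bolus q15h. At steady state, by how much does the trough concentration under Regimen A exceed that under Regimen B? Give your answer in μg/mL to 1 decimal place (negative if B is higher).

Regimen A: f = (1/2)^(28/9) ≈ 0.1157; Cmin,ss = (1754/171)·f/(1−f) ≈ 1.342 μg/mL.
Regimen B: f = (1/2)^(15/9) ≈ 0.3150; Cmin,ss = (175/171)·f/(1−f) ≈ 0.471 μg/mL.
Difference ≈ 1.342 − 0.471 ≈ 0.871 μg/mL.

0.9 μg/mL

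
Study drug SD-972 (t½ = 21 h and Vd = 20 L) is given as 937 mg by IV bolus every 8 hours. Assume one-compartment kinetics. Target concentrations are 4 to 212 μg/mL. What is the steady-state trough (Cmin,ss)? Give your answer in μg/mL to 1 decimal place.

τ/t½ = 8/21 ≈ 0.38095, so fraction remaining f = (1/2)^(8/21) ≈ 0.7679.
At steady state, accumulation factor R = 1/(1 − e^(−kτ)) ≈ 4.3085.
Single-dose peak C₀ = D/Vd = 937/20 ≈ 46.850 μg/mL.
Cmax,ss = C₀/(1 − f) ≈ 46.850/0.2321 ≈ 201.853 μg/mL.
One interval later, Cmin,ss = Cmax,ss·e^(−kτ) ≈ 201.853 × 0.7679 ≈ 155.003 μg/mL.
Trough 155.0 μg/mL vs MEC 4 μg/mL: adequate.

155.0 μg/mL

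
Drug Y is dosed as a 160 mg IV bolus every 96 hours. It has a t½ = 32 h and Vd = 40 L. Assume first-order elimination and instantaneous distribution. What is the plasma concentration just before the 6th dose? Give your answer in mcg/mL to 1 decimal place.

f = (1/2)^(τ/t½) = (1/2)^(96/32) ≈ 0.1250.
C₀ = D/Vd = 160/40 ≈ 4.000 mcg/mL.
Before the 6th dose, 5 doses have been given. Superposition: Cmin = C₀·(f + f² + … + f^5).
≈ 4.000 × (0.1250 + 0.0156 + 0.0020 + 0.0002 + 0.0000) ≈ 4.000 × 0.1428 ≈ 0.571 mcg/mL.

0.6 mcg/mL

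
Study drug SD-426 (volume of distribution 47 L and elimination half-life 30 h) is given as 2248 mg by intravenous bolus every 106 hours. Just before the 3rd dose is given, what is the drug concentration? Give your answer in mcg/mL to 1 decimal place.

4.5 mcg/mL

f = (1/2)^(τ/t½) = (1/2)^(106/30) ≈ 0.0864.
C₀ = D/Vd = 2248/47 ≈ 47.830 mcg/mL.
Before the 3rd dose, 2 doses have been given. Superposition: Cmin = C₀·(f + f²).
≈ 47.830 × (0.0864 + 0.0075) ≈ 47.830 × 0.0939 ≈ 4.491 mcg/mL.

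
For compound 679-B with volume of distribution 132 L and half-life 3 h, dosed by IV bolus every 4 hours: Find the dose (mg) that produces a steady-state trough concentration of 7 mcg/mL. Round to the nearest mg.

τ/t½ = 4/3 ≈ 1.3333, so f = (1/2)^(4/3) ≈ 0.396850.
Cmin,ss = (D/Vd)·f/(1−f), so D = Cmin,ss·Vd·(1−f)/f.
D = 7 × 132 × (1−f)/f ≈ 7 × 132 × 1.51984 ≈ 1404.33 mg.

1404 mg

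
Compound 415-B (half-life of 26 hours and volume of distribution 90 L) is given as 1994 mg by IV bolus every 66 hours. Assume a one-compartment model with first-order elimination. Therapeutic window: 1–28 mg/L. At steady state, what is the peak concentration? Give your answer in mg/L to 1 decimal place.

τ/t½ = 66/26 ≈ 2.5385, so fraction remaining f = (1/2)^(66/26) ≈ 0.1721.
At steady state, accumulation factor R = 1/(1 − e^(−kτ)) ≈ 1.2079.
Each bolus raises the concentration by D/Vd = 1994/90 ≈ 22.156 mg/L.
Cmax,ss = C₀/(1 − f) ≈ 22.156/0.8279 ≈ 26.762 mg/L.
Peak 26.8 mg/L vs MTC 28 mg/L: below toxic threshold.

26.8 mg/L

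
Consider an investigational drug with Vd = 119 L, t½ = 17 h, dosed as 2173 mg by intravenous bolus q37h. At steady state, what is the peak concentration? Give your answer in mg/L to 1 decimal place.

23.4 mg/L

τ/t½ = 37/17 ≈ 2.1765, so fraction remaining f = (1/2)^(37/17) ≈ 0.2212.
At steady state, accumulation factor R = 1/(1 − e^(−kτ)) ≈ 1.2840.
Single-dose peak C₀ = D/Vd = 2173/119 ≈ 18.261 mg/L.
Steady-state peak Cmax,ss = C₀·R ≈ 18.261 × 1.2840 ≈ 23.447 mg/L.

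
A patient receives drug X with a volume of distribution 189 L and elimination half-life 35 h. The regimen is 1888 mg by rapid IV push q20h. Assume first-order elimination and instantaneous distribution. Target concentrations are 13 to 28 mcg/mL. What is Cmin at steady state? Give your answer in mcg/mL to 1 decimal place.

20.6 mcg/mL

Over one 20-h interval, 20/35 ≈ 0.57143 half-lives elapse, leaving f ≈ 0.6730 of each dose.
At steady state, accumulation factor R = 1/(1 − e^(−kτ)) ≈ 3.0581.
Single-dose peak C₀ = D/Vd = 1888/189 ≈ 9.989 mcg/mL.
Steady-state peak Cmax,ss = C₀·R ≈ 9.989 × 3.0581 ≈ 30.547 mcg/mL.
Steady-state trough Cmin,ss = Cmax,ss·f ≈ 30.547 × 0.6730 ≈ 20.558 mcg/mL.
Trough 20.6 mcg/mL vs MEC 13 mcg/mL: adequate.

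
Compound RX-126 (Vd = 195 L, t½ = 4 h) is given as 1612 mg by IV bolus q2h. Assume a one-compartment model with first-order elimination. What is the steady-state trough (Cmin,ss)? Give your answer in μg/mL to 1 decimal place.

Over one 2-h interval, 2/4 ≈ 0.5 half-lives elapse, leaving f ≈ 0.7071 of each dose.
At steady state, accumulation factor R = 1/(1 − e^(−kτ)) ≈ 3.4141.
Each bolus raises the concentration by D/Vd = 1612/195 ≈ 8.267 μg/mL.
Cmax,ss = C₀/(1 − f) ≈ 8.267/0.2929 ≈ 28.225 μg/mL.
One interval later, Cmin,ss = Cmax,ss·e^(−kτ) ≈ 28.225 × 0.7071 ≈ 19.958 μg/mL.

20.0 μg/mL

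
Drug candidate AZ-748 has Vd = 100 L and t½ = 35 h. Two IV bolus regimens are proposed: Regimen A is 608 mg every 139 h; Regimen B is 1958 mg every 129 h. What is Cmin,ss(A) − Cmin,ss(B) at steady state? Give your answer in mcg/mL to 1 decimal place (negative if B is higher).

-1.2 mcg/mL

Regimen A: f = (1/2)^(139/35) ≈ 0.0638; Cmin,ss = (608/100)·f/(1−f) ≈ 0.414 mcg/mL.
Regimen B: f = (1/2)^(129/35) ≈ 0.0777; Cmin,ss = (1958/100)·f/(1−f) ≈ 1.650 mcg/mL.
Difference ≈ 0.414 − 1.650 ≈ -1.236 mcg/mL.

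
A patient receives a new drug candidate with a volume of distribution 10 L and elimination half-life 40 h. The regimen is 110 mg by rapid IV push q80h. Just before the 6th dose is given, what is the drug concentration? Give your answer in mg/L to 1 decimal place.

f = (1/2)^(τ/t½) = (1/2)^(80/40) ≈ 0.2500.
C₀ = D/Vd = 110/10 ≈ 11.000 mg/L.
Before the 6th dose, 5 doses have been given. Superposition: Cmin = C₀·(f + f² + … + f^5).
≈ 11.000 × (0.2500 + 0.0625 + 0.0156 + 0.0039 + 0.0010) ≈ 11.000 × 0.3330 ≈ 3.663 mg/L.

3.7 mg/L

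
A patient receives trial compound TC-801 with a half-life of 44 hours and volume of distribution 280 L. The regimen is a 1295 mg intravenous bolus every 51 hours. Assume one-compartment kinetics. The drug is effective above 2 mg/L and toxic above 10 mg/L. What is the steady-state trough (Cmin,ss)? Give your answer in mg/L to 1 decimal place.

Over one 51-h interval, 51/44 ≈ 1.1591 half-lives elapse, leaving f ≈ 0.4478 of each dose.
At steady state, accumulation factor R = 1/(1 − e^(−kτ)) ≈ 1.8109.
Single-dose peak C₀ = D/Vd = 1295/280 ≈ 4.625 mg/L.
Cmax,ss = C₀/(1 − f) ≈ 4.625/0.5522 ≈ 8.376 mg/L.
One interval later, Cmin,ss = Cmax,ss·e^(−kτ) ≈ 8.376 × 0.4478 ≈ 3.751 mg/L.
Trough 3.8 mg/L vs MEC 2 mg/L: adequate.

3.8 mg/L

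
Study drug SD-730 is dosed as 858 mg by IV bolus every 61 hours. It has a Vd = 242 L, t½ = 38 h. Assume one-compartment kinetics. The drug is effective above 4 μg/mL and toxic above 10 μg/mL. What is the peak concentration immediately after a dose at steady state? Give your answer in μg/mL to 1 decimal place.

Over one 61-h interval, 61/38 ≈ 1.6053 half-lives elapse, leaving f ≈ 0.3287 of each dose.
Accumulation ratio R = 1/(1 − f) ≈ 1/0.6713 ≈ 1.4896.
Each bolus raises the concentration by D/Vd = 858/242 ≈ 3.545 μg/mL.
Steady-state peak Cmax,ss = C₀·R ≈ 3.545 × 1.4896 ≈ 5.281 μg/mL.
Peak 5.3 μg/mL vs MTC 10 μg/mL: below toxic threshold.

5.3 μg/mL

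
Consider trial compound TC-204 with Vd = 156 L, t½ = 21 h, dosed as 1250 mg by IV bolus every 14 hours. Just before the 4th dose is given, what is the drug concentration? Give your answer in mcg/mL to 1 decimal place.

10.2 mcg/mL

f = (1/2)^(τ/t½) = (1/2)^(14/21) ≈ 0.6300.
C₀ = D/Vd = 1250/156 ≈ 8.013 mcg/mL.
Before the 4th dose, 3 doses have been given. Superposition: Cmin = C₀·(f + f² + … + f^3).
≈ 8.013 × (0.6300 + 0.3969 + 0.2500) ≈ 8.013 × 1.2769 ≈ 10.232 mcg/mL.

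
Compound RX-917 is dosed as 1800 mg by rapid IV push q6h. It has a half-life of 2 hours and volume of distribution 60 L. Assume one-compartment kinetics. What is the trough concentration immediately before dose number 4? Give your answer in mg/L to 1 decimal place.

4.3 mg/L

f = (1/2)^(τ/t½) = (1/2)^(6/2) ≈ 0.1250.
C₀ = D/Vd = 1800/60 ≈ 30.000 mg/L.
Before the 4th dose, 3 doses have been given. Superposition: Cmin = C₀·(f + f² + … + f^3).
≈ 30.000 × (0.1250 + 0.0156 + 0.0020) ≈ 30.000 × 0.1426 ≈ 4.278 mg/L.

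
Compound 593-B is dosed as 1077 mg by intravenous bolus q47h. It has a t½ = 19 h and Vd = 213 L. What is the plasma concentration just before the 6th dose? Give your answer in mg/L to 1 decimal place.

1.1 mg/L

f = (1/2)^(τ/t½) = (1/2)^(47/19) ≈ 0.1800.
C₀ = D/Vd = 1077/213 ≈ 5.056 mg/L.
Before the 6th dose, 5 doses have been given. Superposition: Cmin = C₀·(f + f² + … + f^5).
≈ 5.056 × (0.1800 + 0.0324 + 0.0058 + 0.0010 + 0.0002) ≈ 5.056 × 0.2194 ≈ 1.109 mg/L.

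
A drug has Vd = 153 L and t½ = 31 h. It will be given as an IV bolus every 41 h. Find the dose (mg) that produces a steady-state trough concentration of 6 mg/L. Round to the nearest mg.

τ/t½ = 41/31 ≈ 1.3226, so f = (1/2)^(41/31) ≈ 0.399819.
Cmin,ss = (D/Vd)·f/(1−f), so D = Cmin,ss·Vd·(1−f)/f.
D = 6 × 153 × (1−f)/f ≈ 6 × 153 × 1.50113 ≈ 1378.04 mg.

1378 mg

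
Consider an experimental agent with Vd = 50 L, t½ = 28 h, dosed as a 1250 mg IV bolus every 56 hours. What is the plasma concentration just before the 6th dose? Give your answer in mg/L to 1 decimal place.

f = (1/2)^(τ/t½) = (1/2)^(56/28) ≈ 0.2500.
C₀ = D/Vd = 1250/50 ≈ 25.000 mg/L.
Before the 6th dose, 5 doses have been given. Superposition: Cmin = C₀·(f + f² + … + f^5).
≈ 25.000 × (0.2500 + 0.0625 + 0.0156 + 0.0039 + 0.0010) ≈ 25.000 × 0.3330 ≈ 8.325 mg/L.

8.3 mg/L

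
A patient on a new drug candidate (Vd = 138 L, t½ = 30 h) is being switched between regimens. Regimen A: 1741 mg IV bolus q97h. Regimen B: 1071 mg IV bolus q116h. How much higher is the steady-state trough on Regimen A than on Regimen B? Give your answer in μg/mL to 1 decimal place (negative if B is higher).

Regimen A: f = (1/2)^(97/30) ≈ 0.1063; Cmin,ss = (1741/138)·f/(1−f) ≈ 1.501 μg/mL.
Regimen B: f = (1/2)^(116/30) ≈ 0.0686; Cmin,ss = (1071/138)·f/(1−f) ≈ 0.572 μg/mL.
Difference ≈ 1.501 − 0.572 ≈ 0.929 μg/mL.

0.9 μg/mL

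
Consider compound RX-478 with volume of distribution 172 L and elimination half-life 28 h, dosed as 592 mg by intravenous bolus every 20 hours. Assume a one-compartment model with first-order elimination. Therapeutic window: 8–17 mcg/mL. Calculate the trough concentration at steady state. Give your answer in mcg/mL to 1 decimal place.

5.4 mcg/mL

k = ln2/t½ = ln2/28 ≈ 0.024755 h⁻¹; fraction remaining f = e^(−kτ) = e^(−0.024755×20) ≈ 0.6095.
At steady state, accumulation factor R = 1/(1 − e^(−kτ)) ≈ 2.5608.
Each bolus raises the concentration by D/Vd = 592/172 ≈ 3.442 mcg/mL.
Cmax,ss = C₀/(1 − f) ≈ 3.442/0.3905 ≈ 8.814 mcg/mL.
Steady-state trough Cmin,ss = Cmax,ss·f ≈ 8.814 × 0.6095 ≈ 5.372 mcg/mL.
Trough 5.4 mcg/mL vs MEC 8 mcg/mL: subtherapeutic.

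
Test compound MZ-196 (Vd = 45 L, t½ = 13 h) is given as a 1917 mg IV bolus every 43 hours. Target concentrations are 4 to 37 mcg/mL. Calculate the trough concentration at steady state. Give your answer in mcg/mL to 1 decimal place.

4.8 mcg/mL

Over one 43-h interval, 43/13 ≈ 3.3077 half-lives elapse, leaving f ≈ 0.1010 of each dose.
Single-dose peak C₀ = D/Vd = 1917/45 ≈ 42.600 mcg/mL.
Steady-state trough Cmin,ss = C₀·f/(1−f) ≈ 42.600 × 0.1010/0.8990 ≈ 4.786 mcg/mL.
Trough 4.8 mcg/mL vs MEC 4 mcg/mL: adequate.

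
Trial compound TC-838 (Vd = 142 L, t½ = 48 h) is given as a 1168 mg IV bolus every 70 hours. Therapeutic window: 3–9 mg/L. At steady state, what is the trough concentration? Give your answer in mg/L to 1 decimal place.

k = ln2/t½ = ln2/48 ≈ 0.014441 h⁻¹; fraction remaining f = e^(−kτ) = e^(−0.014441×70) ≈ 0.3639.
Accumulation ratio R = 1/(1 − f) ≈ 1/0.6361 ≈ 1.5721.
Single-dose peak C₀ = D/Vd = 1168/142 ≈ 8.225 mg/L.
Steady-state peak Cmax,ss = C₀·R ≈ 8.225 × 1.5721 ≈ 12.931 mg/L.
Steady-state trough Cmin,ss = Cmax,ss·f ≈ 12.931 × 0.3639 ≈ 4.706 mg/L.
Trough 4.7 mg/L vs MEC 3 mg/L: adequate.

4.7 mg/L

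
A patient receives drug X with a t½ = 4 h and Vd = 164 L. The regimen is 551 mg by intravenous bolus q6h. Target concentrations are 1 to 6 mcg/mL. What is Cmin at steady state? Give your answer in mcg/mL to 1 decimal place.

1.8 mcg/mL

τ/t½ = 6/4 ≈ 1.5, so fraction remaining f = (1/2)^(6/4) ≈ 0.3536.
At steady state, accumulation factor R = 1/(1 − e^(−kτ)) ≈ 1.5470.
Each bolus raises the concentration by D/Vd = 551/164 ≈ 3.360 mcg/mL.
Steady-state peak Cmax,ss = C₀·R ≈ 3.360 × 1.5470 ≈ 5.198 mcg/mL.
One interval later, Cmin,ss = Cmax,ss·e^(−kτ) ≈ 5.198 × 0.3536 ≈ 1.838 mcg/mL.
Trough 1.8 mcg/mL vs MEC 1 mcg/mL: adequate.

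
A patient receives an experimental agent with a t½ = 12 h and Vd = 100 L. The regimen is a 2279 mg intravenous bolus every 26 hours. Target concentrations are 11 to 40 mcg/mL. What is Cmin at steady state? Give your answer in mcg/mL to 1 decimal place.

6.5 mcg/mL

Over one 26-h interval, 26/12 ≈ 2.1667 half-lives elapse, leaving f ≈ 0.2227 of each dose.
Accumulation ratio R = 1/(1 − f) ≈ 1/0.7773 ≈ 1.2865.
Each bolus raises the concentration by D/Vd = 2279/100 ≈ 22.790 mcg/mL.
Steady-state peak Cmax,ss = C₀·R ≈ 22.790 × 1.2865 ≈ 29.319 mcg/mL.
Steady-state trough Cmin,ss = Cmax,ss·f ≈ 29.319 × 0.2227 ≈ 6.529 mcg/mL.
Trough 6.5 mcg/mL vs MEC 11 mcg/mL: subtherapeutic.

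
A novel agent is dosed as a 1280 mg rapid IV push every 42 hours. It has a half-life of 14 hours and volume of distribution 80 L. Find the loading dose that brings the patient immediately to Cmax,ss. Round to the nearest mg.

f = (1/2)^(42/14) ≈ 0.125000; accumulation ratio R = 1/(1−f) ≈ 1.14286.
Loading dose to hit Cmax,ss on first dose: D_load = D_maint·R ≈ 1280 × 1.14286 ≈ 1462.86 mg.

1463 mg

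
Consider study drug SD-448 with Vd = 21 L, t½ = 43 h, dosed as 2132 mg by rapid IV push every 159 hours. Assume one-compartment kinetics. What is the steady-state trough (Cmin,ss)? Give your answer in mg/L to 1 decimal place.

8.5 mg/L

τ/t½ = 159/43 ≈ 3.6977, so fraction remaining f = (1/2)^(159/43) ≈ 0.0771.
Accumulation ratio R = 1/(1 − f) ≈ 1/0.9229 ≈ 1.0835.
Each bolus raises the concentration by D/Vd = 2132/21 ≈ 101.524 mg/L.
Cmax,ss = C₀/(1 − f) ≈ 101.524/0.9229 ≈ 110.005 mg/L.
One interval later, Cmin,ss = Cmax,ss·e^(−kτ) ≈ 110.005 × 0.0771 ≈ 8.481 mg/L.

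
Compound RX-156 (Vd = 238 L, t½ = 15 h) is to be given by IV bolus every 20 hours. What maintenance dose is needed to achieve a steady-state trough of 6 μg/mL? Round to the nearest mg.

2170 mg

τ/t½ = 20/15 ≈ 1.3333, so f = (1/2)^(20/15) ≈ 0.396850.
Cmin,ss = (D/Vd)·f/(1−f), so D = Cmin,ss·Vd·(1−f)/f.
D = 6 × 238 × (1−f)/f ≈ 6 × 238 × 1.51984 ≈ 2170.33 mg.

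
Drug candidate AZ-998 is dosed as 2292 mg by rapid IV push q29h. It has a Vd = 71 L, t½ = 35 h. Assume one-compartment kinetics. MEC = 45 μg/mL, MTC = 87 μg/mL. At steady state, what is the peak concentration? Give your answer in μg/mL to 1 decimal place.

73.9 μg/mL

τ/t½ = 29/35 ≈ 0.82857, so fraction remaining f = (1/2)^(29/35) ≈ 0.5631.
At steady state, accumulation factor R = 1/(1 − e^(−kτ)) ≈ 2.2889.
Each bolus raises the concentration by D/Vd = 2292/71 ≈ 32.282 μg/mL.
Cmax,ss = C₀/(1 − f) ≈ 32.282/0.4369 ≈ 73.889 μg/mL.
Peak 73.9 μg/mL vs MTC 87 μg/mL: below toxic threshold.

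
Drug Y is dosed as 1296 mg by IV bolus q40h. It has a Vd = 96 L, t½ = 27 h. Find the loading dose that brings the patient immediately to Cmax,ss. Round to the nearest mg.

f = (1/2)^(40/27) ≈ 0.358121; accumulation ratio R = 1/(1−f) ≈ 1.55793.
Loading dose to hit Cmax,ss on first dose: D_load = D_maint·R ≈ 1296 × 1.55793 ≈ 2019.08 mg.

2019 mg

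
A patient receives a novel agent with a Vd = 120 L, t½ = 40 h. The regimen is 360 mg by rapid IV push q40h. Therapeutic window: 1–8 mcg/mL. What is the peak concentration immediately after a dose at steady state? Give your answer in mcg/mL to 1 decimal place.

6.0 mcg/mL

τ = 40 h = 1 half-life, so f = (1/2)^1 = 0.5.
Accumulation ratio R = 1/(1 − f) = 1/0.5 = 2/1.
Single-dose peak C₀ = D/Vd = 360/120 = 3 mcg/mL.
Steady-state peak Cmax,ss = C₀·R = 3 × 2/1 ≈ 6.000 mcg/mL.
Peak 6.0 mcg/mL vs MTC 8 mcg/mL: below toxic threshold.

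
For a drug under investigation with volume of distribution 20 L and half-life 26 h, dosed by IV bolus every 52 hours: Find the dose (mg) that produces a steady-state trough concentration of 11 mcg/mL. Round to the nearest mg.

660 mg

τ/t½ = 52/26 ≈ 2, so f = (1/2)^(52/26) ≈ 0.250000.
Cmin,ss = (D/Vd)·f/(1−f), so D = Cmin,ss·Vd·(1−f)/f.
D = 11 × 20 × (1−f)/f ≈ 11 × 20 × 3.00000 ≈ 660.00 mg.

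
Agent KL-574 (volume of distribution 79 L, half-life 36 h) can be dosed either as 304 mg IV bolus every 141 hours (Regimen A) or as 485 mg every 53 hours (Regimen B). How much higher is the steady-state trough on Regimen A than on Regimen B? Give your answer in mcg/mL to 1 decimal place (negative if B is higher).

-3.2 mcg/mL

Regimen A: f = (1/2)^(141/36) ≈ 0.0662; Cmin,ss = (304/79)·f/(1−f) ≈ 0.273 mcg/mL.
Regimen B: f = (1/2)^(53/36) ≈ 0.3604; Cmin,ss = (485/79)·f/(1−f) ≈ 3.459 mcg/mL.
Difference ≈ 0.273 − 3.459 ≈ -3.186 mcg/mL.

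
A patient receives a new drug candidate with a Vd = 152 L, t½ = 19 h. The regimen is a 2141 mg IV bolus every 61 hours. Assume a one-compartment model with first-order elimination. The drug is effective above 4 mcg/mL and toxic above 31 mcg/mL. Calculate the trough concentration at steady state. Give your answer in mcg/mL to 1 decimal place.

Over one 61-h interval, 61/19 ≈ 3.2105 half-lives elapse, leaving f ≈ 0.1080 of each dose.
Accumulation ratio R = 1/(1 − f) ≈ 1/0.8920 ≈ 1.1211.
Single-dose peak C₀ = D/Vd = 2141/152 ≈ 14.086 mcg/mL.
Steady-state peak Cmax,ss = C₀·R ≈ 14.086 × 1.1211 ≈ 15.792 mcg/mL.
Steady-state trough Cmin,ss = Cmax,ss·f ≈ 15.792 × 0.1080 ≈ 1.706 mcg/mL.
Trough 1.7 mcg/mL vs MEC 4 mcg/mL: subtherapeutic.

1.7 mcg/mL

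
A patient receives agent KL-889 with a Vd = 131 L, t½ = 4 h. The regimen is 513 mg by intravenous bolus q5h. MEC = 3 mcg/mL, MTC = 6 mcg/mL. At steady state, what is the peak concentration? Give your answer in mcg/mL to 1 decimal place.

6.8 mcg/mL

Over one 5-h interval, 5/4 ≈ 1.25 half-lives elapse, leaving f ≈ 0.4204 of each dose.
At steady state, accumulation factor R = 1/(1 − e^(−kτ)) ≈ 1.7253.
Each bolus raises the concentration by D/Vd = 513/131 ≈ 3.916 mcg/mL.
Cmax,ss = C₀/(1 − f) ≈ 3.916/0.5796 ≈ 6.756 mcg/mL.
Peak 6.8 mcg/mL vs MTC 6 mcg/mL: exceeds toxic threshold.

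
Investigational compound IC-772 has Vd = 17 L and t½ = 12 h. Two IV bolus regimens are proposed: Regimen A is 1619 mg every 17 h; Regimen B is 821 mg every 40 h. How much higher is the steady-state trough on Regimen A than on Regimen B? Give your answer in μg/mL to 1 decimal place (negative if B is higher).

Regimen A: f = (1/2)^(17/12) ≈ 0.3746; Cmin,ss = (1619/17)·f/(1−f) ≈ 57.044 μg/mL.
Regimen B: f = (1/2)^(40/12) ≈ 0.0992; Cmin,ss = (821/17)·f/(1−f) ≈ 5.318 μg/mL.
Difference ≈ 57.044 − 5.318 ≈ 51.726 μg/mL.

51.7 μg/mL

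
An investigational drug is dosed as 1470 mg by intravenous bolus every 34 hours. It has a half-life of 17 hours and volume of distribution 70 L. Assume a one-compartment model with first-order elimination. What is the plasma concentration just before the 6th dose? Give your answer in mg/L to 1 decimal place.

7.0 mg/L

f = (1/2)^(τ/t½) = (1/2)^(34/17) ≈ 0.2500.
C₀ = D/Vd = 1470/70 ≈ 21.000 mg/L.
Before the 6th dose, 5 doses have been given. Superposition: Cmin = C₀·(f + f² + … + f^5).
≈ 21.000 × (0.2500 + 0.0625 + 0.0156 + 0.0039 + 0.0010) ≈ 21.000 × 0.3330 ≈ 6.993 mg/L.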